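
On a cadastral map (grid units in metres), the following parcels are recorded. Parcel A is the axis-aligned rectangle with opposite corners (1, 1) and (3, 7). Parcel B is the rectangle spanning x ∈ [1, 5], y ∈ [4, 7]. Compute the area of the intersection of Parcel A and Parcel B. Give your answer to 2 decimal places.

|Parcel A∩Parcel B|: x∈[1,3], y∈[4,7] → 2·3 = 6.

6.00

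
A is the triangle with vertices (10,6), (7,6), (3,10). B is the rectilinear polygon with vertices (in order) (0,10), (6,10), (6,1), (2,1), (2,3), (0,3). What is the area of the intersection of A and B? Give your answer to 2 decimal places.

1.93

The intersection is the polygon with vertices (3,10), (6,8.286), (6,7).
By the shoelace formula its area is 1.93.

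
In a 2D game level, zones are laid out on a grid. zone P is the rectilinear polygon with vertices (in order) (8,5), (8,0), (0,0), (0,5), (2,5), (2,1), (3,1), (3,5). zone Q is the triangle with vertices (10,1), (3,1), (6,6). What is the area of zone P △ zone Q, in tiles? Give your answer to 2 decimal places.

24.90

|zone P| = 36, |zone Q| = 17.5, |zone P∩zone Q| = 14.3.
|zone P △ zone Q| = |zone P| + |zone Q| − 2·|zone P∩zone Q| = 36 + 17.5 − 28.6 = 24.90.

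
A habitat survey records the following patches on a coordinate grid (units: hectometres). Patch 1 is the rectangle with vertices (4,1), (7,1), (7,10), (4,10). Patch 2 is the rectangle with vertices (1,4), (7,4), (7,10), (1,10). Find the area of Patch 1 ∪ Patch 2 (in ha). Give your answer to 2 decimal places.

45.00

By inclusion–exclusion:
Individual areas: |Patch 1| = 27, |Patch 2| = 36.
|Patch 1∩Patch 2|: x∈[4,7], y∈[4,10] → 3·6 = 18.
|Patch 1 ∪ Patch 2| = 63 − 18 = 45.00.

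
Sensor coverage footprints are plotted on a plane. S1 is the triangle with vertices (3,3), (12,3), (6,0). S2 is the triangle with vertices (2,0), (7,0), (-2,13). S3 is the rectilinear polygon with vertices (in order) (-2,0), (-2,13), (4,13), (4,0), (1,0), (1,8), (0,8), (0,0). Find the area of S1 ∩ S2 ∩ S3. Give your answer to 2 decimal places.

0.50

The intersection is the polygon with vertices (3,3), (4,3), (4,2).
By the shoelace formula its area is 0.50.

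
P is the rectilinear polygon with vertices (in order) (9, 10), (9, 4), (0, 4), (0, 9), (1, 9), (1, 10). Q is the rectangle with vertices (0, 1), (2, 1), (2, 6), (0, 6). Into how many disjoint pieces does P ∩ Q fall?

1

P ∩ Q is a single connected region.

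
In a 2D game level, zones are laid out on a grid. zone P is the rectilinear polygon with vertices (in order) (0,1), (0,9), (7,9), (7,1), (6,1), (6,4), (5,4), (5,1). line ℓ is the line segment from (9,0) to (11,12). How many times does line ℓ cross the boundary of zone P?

The segment lies entirely outside zone P and never meets its boundary.

0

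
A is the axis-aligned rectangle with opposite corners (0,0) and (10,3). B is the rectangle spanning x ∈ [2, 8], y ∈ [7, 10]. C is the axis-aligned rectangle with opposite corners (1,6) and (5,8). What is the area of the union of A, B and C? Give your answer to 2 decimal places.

By inclusion–exclusion:
Individual areas: |A| = 30, |B| = 18, |C| = 8.
|A∩B| = 0 (no overlap).
|A∩C| = 0 (no overlap).
|B∩C|: x∈[2,5], y∈[7,8] → 3·1 = 3.
|A∩B∩C| = 0.
|A ∪ B ∪ C| = 56 − 3 + 0 = 53.00.

53.00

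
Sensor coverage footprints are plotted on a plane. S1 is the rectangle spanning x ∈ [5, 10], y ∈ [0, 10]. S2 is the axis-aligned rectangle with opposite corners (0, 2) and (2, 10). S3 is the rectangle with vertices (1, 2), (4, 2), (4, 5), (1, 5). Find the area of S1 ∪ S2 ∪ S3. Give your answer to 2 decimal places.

72.00

By inclusion–exclusion:
Individual areas: |S1| = 50, |S2| = 16, |S3| = 9.
|S1∩S2| = 0 (no overlap).
|S1∩S3| = 0 (no overlap).
|S2∩S3|: x∈[1,2], y∈[2,5] → 1·3 = 3.
|S1∩S2∩S3| = 0.
|S1 ∪ S2 ∪ S3| = 75 − 3 + 0 = 72.00.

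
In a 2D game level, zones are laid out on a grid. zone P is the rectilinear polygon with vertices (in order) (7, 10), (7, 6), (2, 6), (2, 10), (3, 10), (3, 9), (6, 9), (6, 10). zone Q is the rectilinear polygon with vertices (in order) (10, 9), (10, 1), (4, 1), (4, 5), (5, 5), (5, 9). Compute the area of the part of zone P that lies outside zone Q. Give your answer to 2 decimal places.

11.00

|zone P| = 17, |zone P∩zone Q| = 6.
|zone P ∖ zone Q| = |zone P| − |zone P∩zone Q| = 17 − 6 = 11.00.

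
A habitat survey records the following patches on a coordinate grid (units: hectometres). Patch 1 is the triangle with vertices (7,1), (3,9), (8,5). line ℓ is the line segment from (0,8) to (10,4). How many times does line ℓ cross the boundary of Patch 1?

2

The segment meets the boundary at (7.955,4.818), (4.375,6.25).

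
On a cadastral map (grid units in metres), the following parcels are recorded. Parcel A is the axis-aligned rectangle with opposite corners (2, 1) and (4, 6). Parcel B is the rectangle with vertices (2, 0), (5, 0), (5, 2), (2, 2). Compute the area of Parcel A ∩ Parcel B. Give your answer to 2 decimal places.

2.00

|Parcel A∩Parcel B|: x∈[2,4], y∈[1,2] → 2·1 = 2.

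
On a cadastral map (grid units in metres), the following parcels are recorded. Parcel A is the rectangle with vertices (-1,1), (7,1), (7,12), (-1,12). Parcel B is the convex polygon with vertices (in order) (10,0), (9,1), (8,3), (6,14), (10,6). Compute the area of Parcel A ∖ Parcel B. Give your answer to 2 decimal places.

86.89

|Parcel A| = 88, |Parcel A∩Parcel B| = 1.1136.
|Parcel A ∖ Parcel B| = |Parcel A| − |Parcel A∩Parcel B| = 88 − 1.1136 = 86.89.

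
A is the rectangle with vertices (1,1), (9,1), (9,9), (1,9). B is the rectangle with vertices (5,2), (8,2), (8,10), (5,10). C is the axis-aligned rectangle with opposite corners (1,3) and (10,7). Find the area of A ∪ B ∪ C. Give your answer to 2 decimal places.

71.00

By inclusion–exclusion:
Individual areas: |A| = 64, |B| = 24, |C| = 36.
|A∩B|: x∈[5,8], y∈[2,9] → 3·7 = 21.
|A∩C|: x∈[1,9], y∈[3,7] → 8·4 = 32.
|B∩C|: x∈[5,8], y∈[3,7] → 3·4 = 12.
|A∩B∩C| = 12.
|A ∪ B ∪ C| = 124 − 65 + 12 = 71.00.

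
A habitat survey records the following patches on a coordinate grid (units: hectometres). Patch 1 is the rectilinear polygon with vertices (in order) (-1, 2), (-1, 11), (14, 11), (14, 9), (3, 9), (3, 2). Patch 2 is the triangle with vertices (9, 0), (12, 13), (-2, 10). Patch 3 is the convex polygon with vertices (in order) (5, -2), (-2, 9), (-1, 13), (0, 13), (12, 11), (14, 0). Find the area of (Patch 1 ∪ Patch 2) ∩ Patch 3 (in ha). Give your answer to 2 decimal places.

|Patch 1 ∪ Patch 2| = 114.416.
|(Patch 1 ∪ Patch 2) ∩ Patch 3| = 96.57.

96.57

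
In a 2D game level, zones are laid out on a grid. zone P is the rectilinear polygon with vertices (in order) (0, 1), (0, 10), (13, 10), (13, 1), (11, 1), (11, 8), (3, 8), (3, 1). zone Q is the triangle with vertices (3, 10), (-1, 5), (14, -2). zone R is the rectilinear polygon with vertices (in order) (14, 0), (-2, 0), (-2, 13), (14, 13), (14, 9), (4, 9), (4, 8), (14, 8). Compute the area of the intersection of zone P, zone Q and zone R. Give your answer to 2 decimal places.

14.36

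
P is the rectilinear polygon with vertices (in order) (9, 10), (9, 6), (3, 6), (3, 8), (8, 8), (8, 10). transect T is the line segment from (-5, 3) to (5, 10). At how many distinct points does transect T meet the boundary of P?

0

The segment lies entirely outside P and never meets its boundary.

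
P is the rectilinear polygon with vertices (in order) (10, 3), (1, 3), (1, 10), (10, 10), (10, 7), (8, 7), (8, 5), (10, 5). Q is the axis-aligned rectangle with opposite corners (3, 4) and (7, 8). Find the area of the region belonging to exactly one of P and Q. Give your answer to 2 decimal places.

|P| = 59, |Q| = 16, |P∩Q| = 16.
|P △ Q| = |P| + |Q| − 2·|P∩Q| = 59 + 16 − 32 = 43.00.

43.00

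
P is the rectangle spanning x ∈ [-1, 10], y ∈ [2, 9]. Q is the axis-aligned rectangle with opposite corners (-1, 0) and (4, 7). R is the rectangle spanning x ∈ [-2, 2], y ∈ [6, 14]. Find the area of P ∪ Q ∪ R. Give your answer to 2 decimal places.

By inclusion–exclusion:
Individual areas: |P| = 77, |Q| = 35, |R| = 32.
|P∩Q|: x∈[-1,4], y∈[2,7] → 5·5 = 25.
|P∩R|: x∈[-1,2], y∈[6,9] → 3·3 = 9.
|Q∩R|: x∈[-1,2], y∈[6,7] → 3·1 = 3.
|P∩Q∩R| = 3.
|P ∪ Q ∪ R| = 144 − 37 + 3 = 110.00.

110.00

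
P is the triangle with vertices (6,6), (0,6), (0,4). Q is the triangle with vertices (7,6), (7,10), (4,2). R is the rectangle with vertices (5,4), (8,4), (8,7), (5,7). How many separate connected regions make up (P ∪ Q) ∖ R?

3

(P ∪ Q) ∖ R splits into 3 disjoint pieces (area 5.8333, area 1.6875, area 0.8333).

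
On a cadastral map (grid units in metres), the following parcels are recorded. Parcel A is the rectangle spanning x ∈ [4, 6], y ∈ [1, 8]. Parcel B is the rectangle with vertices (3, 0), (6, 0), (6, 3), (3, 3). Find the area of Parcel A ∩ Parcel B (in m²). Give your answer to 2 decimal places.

|Parcel A∩Parcel B|: x∈[4,6], y∈[1,3] → 2·2 = 4.

4.00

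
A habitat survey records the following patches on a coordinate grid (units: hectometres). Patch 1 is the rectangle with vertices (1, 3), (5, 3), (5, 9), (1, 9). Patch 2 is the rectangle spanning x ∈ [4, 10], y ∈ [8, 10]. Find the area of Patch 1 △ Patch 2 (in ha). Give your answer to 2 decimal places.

|Patch 1∩Patch 2|: x∈[4,5], y∈[8,9] → 1·1 = 1.
|Patch 1 △ Patch 2| = |Patch 1| + |Patch 2| − 2·|Patch 1∩Patch 2| = 24 + 12 − 2 = 34.00.

34.00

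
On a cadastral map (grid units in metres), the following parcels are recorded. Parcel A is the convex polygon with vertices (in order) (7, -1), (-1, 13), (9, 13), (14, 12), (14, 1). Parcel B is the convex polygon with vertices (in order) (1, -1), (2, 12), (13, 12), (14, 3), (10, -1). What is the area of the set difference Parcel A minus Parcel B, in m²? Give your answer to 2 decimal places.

24.06

|Parcel A| = 144.5, |Parcel A∩Parcel B| = 120.4373.
|Parcel A ∖ Parcel B| = |Parcel A| − |Parcel A∩Parcel B| = 144.5 − 120.4373 = 24.06.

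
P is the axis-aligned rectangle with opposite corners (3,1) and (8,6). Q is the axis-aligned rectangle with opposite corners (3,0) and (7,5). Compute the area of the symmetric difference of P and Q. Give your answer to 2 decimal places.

|P∩Q|: x∈[3,7], y∈[1,5] → 4·4 = 16.
|P △ Q| = |P| + |Q| − 2·|P∩Q| = 25 + 20 − 32 = 13.00.

13.00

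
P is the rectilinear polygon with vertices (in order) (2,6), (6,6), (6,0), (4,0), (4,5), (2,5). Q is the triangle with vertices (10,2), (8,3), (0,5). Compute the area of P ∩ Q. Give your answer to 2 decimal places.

0.50

The intersection is the polygon with vertices (6,3.2), (4,3.8), (4,4), (6,3.5).
By the shoelace formula its area is 0.50.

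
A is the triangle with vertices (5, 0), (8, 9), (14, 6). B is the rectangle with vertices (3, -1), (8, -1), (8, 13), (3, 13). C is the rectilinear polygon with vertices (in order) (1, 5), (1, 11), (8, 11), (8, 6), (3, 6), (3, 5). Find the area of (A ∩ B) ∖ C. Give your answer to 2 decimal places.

9.00

|A ∩ B| = 10.5.
|(A ∩ B) ∩ C| = 1.5.
|(A ∩ B) ∖ C| = 10.5 − 1.5 = 9.00.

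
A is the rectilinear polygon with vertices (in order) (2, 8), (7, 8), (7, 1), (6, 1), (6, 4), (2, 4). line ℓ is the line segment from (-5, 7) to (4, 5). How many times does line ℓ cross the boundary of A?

1

The segment meets the boundary at (2,5.444).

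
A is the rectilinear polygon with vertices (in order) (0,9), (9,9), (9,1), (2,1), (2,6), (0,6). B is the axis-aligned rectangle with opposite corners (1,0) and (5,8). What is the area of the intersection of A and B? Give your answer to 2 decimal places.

23.00

The intersection is the polygon with vertices (2,1), (2,6), (1,6), (1,8), (5,8), (5,1).
By the shoelace formula its area is 23.00.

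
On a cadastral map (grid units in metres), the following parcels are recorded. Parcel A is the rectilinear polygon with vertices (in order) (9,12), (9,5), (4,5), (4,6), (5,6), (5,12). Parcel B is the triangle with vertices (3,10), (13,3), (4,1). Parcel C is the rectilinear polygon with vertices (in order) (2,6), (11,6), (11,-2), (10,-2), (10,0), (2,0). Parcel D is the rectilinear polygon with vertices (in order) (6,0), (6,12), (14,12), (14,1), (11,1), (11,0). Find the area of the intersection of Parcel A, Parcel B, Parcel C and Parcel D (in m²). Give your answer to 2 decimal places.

The intersection is the polygon with vertices (8.714,6), (9,5.8), (9,5), (6,5), (6,6).
By the shoelace formula its area is 2.97.

2.97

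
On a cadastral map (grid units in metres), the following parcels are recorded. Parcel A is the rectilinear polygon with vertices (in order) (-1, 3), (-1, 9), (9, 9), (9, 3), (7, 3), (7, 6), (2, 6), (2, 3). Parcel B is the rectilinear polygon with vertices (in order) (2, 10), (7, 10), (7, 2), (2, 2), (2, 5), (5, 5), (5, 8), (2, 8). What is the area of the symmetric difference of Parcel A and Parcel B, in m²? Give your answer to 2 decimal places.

58.00

|Parcel A| = 45, |Parcel B| = 31, |Parcel A∩Parcel B| = 9.
|Parcel A △ Parcel B| = |Parcel A| + |Parcel B| − 2·|Parcel A∩Parcel B| = 45 + 31 − 18 = 58.00.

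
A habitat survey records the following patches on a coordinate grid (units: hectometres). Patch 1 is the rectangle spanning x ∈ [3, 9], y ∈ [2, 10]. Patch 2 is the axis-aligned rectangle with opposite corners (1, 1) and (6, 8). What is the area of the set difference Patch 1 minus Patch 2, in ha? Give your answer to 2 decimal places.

|Patch 1∩Patch 2|: x∈[3,6], y∈[2,8] → 3·6 = 18.
|Patch 1| = 48.
|Patch 1 ∖ Patch 2| = |Patch 1| − |Patch 1∩Patch 2| = 48 − 18 = 30.00.

30.00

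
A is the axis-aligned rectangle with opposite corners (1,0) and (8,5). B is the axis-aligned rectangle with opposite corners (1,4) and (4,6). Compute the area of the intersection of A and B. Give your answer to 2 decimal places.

|A∩B|: x∈[1,4], y∈[4,5] → 3·1 = 3.

3.00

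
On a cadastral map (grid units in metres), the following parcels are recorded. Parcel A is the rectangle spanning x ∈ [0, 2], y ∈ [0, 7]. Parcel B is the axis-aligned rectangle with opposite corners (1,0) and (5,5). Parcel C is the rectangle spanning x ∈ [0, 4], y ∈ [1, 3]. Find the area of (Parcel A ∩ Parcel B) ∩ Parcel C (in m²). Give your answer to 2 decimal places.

2.00

The region (Parcel A ∩ Parcel B) ∩ Parcel C is the polygon with vertices (1,3), (2,3), (2,1), (1,1).
By the shoelace formula its area is 2.00.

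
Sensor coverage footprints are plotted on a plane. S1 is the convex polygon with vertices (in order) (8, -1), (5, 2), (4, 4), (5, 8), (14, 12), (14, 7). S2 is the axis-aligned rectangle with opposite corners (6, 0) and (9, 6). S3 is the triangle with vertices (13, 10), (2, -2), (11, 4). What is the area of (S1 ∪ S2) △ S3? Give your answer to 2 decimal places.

58.94

|S1 ∪ S2| = 74.0417.
|(S1 ∪ S2) ∩ S3| = 18.0507.
|(S1 ∪ S2) △ S3| = 74.0417 + 21 − 36.1014 = 58.94.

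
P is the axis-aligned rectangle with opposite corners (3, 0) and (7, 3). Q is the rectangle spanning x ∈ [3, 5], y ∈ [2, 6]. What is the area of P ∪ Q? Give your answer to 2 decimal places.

18.00

By inclusion–exclusion:
Individual areas: |P| = 12, |Q| = 8.
|P∩Q|: x∈[3,5], y∈[2,3] → 2·1 = 2.
|P ∪ Q| = 20 − 2 = 18.00.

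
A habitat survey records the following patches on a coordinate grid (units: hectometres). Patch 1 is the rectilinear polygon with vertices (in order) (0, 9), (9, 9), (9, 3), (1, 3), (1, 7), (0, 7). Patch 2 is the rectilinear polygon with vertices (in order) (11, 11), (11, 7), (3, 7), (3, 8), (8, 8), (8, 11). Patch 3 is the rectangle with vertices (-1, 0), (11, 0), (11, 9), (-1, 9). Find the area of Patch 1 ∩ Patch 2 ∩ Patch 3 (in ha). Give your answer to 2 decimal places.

7.00

The intersection is the polygon with vertices (9,7), (3,7), (3,8), (8,8), (8,9), (9,9).
By the shoelace formula its area is 7.00.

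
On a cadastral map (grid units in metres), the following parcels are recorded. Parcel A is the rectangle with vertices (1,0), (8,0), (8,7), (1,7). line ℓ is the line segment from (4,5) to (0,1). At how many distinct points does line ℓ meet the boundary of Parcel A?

The segment meets the boundary at (1,2).

1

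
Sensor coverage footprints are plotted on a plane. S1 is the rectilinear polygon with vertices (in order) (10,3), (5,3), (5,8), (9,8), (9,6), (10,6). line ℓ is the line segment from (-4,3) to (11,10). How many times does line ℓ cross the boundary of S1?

2

The segment meets the boundary at (6.714,8), (5,7.2).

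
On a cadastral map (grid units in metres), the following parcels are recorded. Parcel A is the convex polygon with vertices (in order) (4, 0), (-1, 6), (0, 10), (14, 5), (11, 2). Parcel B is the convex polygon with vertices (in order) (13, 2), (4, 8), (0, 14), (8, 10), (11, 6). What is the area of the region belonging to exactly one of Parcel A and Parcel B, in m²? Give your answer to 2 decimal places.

|Parcel A| = 80.5, |Parcel B| = 39, |Parcel A∩Parcel B| = 13.8569.
|Parcel A △ Parcel B| = |Parcel A| + |Parcel B| − 2·|Parcel A∩Parcel B| = 80.5 + 39 − 27.7138 = 91.79.

91.79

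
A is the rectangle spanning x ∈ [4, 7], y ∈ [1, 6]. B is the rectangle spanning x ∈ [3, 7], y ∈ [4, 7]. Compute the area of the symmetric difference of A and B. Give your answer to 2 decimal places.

|A∩B|: x∈[4,7], y∈[4,6] → 3·2 = 6.
|A △ B| = |A| + |B| − 2·|A∩B| = 15 + 12 − 12 = 15.00.

15.00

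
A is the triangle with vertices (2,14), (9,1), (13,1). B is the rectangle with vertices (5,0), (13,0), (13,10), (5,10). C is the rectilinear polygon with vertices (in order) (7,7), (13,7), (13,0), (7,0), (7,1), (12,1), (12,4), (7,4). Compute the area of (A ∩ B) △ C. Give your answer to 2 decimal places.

35.81

|A ∩ B| = 22.8736.
|(A ∩ B) ∩ C| = 7.0305.
|(A ∩ B) △ C| = 22.8736 + 27 − 14.0609 = 35.81.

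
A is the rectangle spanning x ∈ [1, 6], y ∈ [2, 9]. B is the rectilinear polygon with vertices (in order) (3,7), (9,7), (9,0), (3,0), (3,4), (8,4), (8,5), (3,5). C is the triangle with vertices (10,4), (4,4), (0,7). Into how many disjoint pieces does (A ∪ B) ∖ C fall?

2

(A ∪ B) ∖ C splits into 2 disjoint pieces (area 31.375, area 21.7333).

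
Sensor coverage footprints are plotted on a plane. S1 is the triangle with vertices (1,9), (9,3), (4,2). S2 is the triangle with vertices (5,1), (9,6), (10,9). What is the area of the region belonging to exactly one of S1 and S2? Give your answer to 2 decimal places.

20.98

|S1| = 19, |S2| = 3.5, |S1∩S2| = 0.7594.
|S1 △ S2| = |S1| + |S2| − 2·|S1∩S2| = 19 + 3.5 − 1.5188 = 20.98.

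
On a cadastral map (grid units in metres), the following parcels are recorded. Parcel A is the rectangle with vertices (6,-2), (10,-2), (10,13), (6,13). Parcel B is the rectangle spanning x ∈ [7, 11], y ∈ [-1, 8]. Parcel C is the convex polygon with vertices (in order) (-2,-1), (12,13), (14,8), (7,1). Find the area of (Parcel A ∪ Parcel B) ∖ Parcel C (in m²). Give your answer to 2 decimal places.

|Parcel A ∪ Parcel B| = 69.
|(Parcel A ∪ Parcel B) ∩ Parcel C| = 31.1111.
|(Parcel A ∪ Parcel B) ∖ Parcel C| = 69 − 31.1111 = 37.89.

37.89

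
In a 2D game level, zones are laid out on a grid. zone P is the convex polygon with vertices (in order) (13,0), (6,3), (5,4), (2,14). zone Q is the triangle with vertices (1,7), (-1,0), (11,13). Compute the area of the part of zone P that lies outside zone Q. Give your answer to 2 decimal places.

|zone P| = 36, |zone P∩zone Q| = 5.7128.
|zone P ∖ zone Q| = |zone P| − |zone P∩zone Q| = 36 − 5.7128 = 30.29.

30.29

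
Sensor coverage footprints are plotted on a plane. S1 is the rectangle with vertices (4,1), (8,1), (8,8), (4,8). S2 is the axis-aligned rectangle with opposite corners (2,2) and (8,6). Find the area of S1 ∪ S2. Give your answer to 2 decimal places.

36.00

By inclusion–exclusion:
Individual areas: |S1| = 28, |S2| = 24.
|S1∩S2|: x∈[4,8], y∈[2,6] → 4·4 = 16.
|S1 ∪ S2| = 52 − 16 = 36.00.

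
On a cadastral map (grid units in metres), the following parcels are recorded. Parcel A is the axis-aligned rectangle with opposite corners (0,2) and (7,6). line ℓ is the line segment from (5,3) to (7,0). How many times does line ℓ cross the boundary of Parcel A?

1

The segment meets the boundary at (5.667,2).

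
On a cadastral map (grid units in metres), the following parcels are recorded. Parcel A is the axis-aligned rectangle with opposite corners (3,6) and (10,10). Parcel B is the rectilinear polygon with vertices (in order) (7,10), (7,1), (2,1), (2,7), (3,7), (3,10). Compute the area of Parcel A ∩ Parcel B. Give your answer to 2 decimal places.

16.00

The intersection is the polygon with vertices (7,10), (7,6), (3,6), (3,7), (3,10).
By the shoelace formula its area is 16.00.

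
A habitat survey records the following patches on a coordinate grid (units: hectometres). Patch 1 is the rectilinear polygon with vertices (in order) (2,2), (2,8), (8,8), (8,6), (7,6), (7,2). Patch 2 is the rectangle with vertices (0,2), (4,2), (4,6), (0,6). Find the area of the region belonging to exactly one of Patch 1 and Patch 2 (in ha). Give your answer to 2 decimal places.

|Patch 1| = 32, |Patch 2| = 16, |Patch 1∩Patch 2| = 8.
|Patch 1 △ Patch 2| = |Patch 1| + |Patch 2| − 2·|Patch 1∩Patch 2| = 32 + 16 − 16 = 32.00.

32.00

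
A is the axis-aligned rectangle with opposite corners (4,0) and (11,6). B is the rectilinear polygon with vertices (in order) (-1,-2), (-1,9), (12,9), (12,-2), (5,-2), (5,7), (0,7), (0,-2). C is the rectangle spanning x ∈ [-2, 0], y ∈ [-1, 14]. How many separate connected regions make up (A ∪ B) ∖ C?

(A ∪ B) ∖ C splits into 2 disjoint pieces (area 93, area 1).

2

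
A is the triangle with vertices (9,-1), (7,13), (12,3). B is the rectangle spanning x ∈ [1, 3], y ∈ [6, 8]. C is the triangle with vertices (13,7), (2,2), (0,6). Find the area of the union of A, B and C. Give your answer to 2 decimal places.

By inclusion–exclusion:
Individual areas: |A| = 25, |B| = 4, |C| = 27.
|A∩B| = 0.
|A∩C| = 3.3051.
|B∩C| = 0.3077.
|A∩B∩C| = 0.
|A ∪ B ∪ C| = 56 − 3.6127 + 0 = 52.39.

52.39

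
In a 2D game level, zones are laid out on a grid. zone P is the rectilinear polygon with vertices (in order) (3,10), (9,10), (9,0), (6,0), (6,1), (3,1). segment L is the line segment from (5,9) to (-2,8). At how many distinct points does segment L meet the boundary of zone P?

1

The segment meets the boundary at (3,8.714).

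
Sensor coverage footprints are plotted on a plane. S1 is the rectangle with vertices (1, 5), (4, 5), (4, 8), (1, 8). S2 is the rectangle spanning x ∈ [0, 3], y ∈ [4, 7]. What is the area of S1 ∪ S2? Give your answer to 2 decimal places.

By inclusion–exclusion:
Individual areas: |S1| = 9, |S2| = 9.
|S1∩S2|: x∈[1,3], y∈[5,7] → 2·2 = 4.
|S1 ∪ S2| = 18 − 4 = 14.00.

14.00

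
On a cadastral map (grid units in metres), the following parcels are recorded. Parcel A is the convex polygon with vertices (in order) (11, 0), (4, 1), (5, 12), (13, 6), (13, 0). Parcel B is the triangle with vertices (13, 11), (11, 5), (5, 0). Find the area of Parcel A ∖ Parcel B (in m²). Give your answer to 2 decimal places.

64.68

|Parcel A| = 75, |Parcel A∩Parcel B| = 10.3167.
|Parcel A ∖ Parcel B| = |Parcel A| − |Parcel A∩Parcel B| = 75 − 10.3167 = 64.68.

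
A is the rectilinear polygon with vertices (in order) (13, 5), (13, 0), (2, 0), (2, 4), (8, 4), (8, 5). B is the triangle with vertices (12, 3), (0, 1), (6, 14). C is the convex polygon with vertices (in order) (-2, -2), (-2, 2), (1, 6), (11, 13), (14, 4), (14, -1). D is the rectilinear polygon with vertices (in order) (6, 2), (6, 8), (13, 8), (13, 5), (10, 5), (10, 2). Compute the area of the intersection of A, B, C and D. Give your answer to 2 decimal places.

8.67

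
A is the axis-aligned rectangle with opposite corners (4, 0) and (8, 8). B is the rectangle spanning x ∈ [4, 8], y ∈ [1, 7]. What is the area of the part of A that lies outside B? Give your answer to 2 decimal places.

|A∩B|: x∈[4,8], y∈[1,7] → 4·6 = 24.
|A| = 32.
|A ∖ B| = |A| − |A∩B| = 32 − 24 = 8.00.

8.00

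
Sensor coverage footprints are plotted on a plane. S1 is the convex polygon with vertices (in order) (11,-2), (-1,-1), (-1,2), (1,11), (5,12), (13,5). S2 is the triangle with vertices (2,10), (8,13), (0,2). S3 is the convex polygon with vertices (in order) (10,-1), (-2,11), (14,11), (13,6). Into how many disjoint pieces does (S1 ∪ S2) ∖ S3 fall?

(S1 ∪ S2) ∖ S3 splits into 2 disjoint pieces (area 66.026, area 4.3864).

2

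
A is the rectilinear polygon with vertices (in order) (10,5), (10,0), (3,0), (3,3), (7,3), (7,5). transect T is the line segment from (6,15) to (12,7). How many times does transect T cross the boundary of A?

The segment lies entirely outside A and never meets its boundary.

0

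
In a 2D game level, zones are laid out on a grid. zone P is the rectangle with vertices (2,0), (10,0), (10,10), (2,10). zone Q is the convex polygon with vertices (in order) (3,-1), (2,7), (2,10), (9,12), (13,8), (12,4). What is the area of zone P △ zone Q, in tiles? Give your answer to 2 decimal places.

|zone P| = 80, |zone Q| = 94.5, |zone P∩zone Q| = 69.4264.
|zone P △ zone Q| = |zone P| + |zone Q| − 2·|zone P∩zone Q| = 80 + 94.5 − 138.8528 = 35.65.

35.65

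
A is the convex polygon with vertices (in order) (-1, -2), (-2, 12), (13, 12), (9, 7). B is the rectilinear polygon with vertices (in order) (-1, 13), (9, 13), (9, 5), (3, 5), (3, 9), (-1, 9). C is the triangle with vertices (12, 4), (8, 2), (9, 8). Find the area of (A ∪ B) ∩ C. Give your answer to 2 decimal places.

The region (A ∪ B) ∩ C is the polygon with vertices (9,7), (9,5), (8.5,5), (9,8), (9.387,7.484).
By the shoelace formula its area is 0.94.

0.94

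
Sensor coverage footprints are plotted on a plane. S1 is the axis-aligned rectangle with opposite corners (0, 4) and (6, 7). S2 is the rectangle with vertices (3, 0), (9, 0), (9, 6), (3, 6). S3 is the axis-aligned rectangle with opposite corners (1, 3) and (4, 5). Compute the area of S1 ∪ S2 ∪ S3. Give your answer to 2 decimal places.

By inclusion–exclusion:
Individual areas: |S1| = 18, |S2| = 36, |S3| = 6.
|S1∩S2|: x∈[3,6], y∈[4,6] → 3·2 = 6.
|S1∩S3|: x∈[1,4], y∈[4,5] → 3·1 = 3.
|S2∩S3|: x∈[3,4], y∈[3,5] → 1·2 = 2.
|S1∩S2∩S3| = 1.
|S1 ∪ S2 ∪ S3| = 60 − 11 + 1 = 50.00.

50.00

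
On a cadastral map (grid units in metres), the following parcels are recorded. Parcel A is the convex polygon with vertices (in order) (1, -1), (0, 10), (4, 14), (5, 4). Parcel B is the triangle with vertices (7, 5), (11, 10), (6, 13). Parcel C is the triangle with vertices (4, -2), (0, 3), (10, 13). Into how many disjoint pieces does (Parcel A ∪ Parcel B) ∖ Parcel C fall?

(Parcel A ∪ Parcel B) ∖ Parcel C splits into 4 disjoint pieces (area 1.9003, area 28.1856, area 7.1329, area 4.1111).

4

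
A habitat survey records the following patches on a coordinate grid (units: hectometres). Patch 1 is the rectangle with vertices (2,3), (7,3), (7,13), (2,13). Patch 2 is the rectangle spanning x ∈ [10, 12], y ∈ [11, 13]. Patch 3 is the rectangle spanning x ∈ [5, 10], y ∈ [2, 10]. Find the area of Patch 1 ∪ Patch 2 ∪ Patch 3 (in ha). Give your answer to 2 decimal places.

By inclusion–exclusion:
Individual areas: |Patch 1| = 50, |Patch 2| = 4, |Patch 3| = 40.
|Patch 1∩Patch 2| = 0 (no overlap).
|Patch 1∩Patch 3|: x∈[5,7], y∈[3,10] → 2·7 = 14.
|Patch 2∩Patch 3| = 0 (no overlap).
|Patch 1∩Patch 2∩Patch 3| = 0.
|Patch 1 ∪ Patch 2 ∪ Patch 3| = 94 − 14 + 0 = 80.00.

80.00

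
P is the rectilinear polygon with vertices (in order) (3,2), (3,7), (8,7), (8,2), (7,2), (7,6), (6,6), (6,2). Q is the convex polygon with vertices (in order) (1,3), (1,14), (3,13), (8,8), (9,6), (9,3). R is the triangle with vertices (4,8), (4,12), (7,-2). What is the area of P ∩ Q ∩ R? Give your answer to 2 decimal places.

2.40

The intersection is the polygon with vertices (5.071,7), (5.929,3), (5.5,3), (4.3,7).
By the shoelace formula its area is 2.40.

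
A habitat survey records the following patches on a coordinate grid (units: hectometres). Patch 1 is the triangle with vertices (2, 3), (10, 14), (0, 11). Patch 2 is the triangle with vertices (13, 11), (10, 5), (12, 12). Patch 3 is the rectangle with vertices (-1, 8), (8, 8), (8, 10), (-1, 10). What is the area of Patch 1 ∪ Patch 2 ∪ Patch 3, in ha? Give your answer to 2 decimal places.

53.77

By inclusion–exclusion:
Individual areas: |Patch 1| = 43, |Patch 2| = 4.5, |Patch 3| = 18.
|Patch 1∩Patch 2| = 0.
|Patch 1∩Patch 3| = 11.7273.
|Patch 2∩Patch 3| = 0.
|Patch 1∩Patch 2∩Patch 3| = 0.
|Patch 1 ∪ Patch 2 ∪ Patch 3| = 65.5 − 11.7273 + 0 = 53.77.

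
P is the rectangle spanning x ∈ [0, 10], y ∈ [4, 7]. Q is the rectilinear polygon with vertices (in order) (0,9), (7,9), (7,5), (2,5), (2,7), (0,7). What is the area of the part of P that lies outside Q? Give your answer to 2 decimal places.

|P| = 30, |P∩Q| = 10.
|P ∖ Q| = |P| − |P∩Q| = 30 − 10 = 20.00.

20.00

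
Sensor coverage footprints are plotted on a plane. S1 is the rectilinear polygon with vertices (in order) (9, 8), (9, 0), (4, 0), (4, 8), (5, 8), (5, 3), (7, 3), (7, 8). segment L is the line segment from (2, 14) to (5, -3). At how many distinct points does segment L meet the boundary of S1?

The segment meets the boundary at (4.471,0), (4,2.667).

2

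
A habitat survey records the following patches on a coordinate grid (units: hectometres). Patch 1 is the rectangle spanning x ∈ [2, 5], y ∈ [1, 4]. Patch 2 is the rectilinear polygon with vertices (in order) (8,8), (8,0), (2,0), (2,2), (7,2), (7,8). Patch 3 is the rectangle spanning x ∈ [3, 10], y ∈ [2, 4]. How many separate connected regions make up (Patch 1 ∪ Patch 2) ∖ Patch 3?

2

(Patch 1 ∪ Patch 2) ∖ Patch 3 splits into 2 disjoint pieces (area 14, area 4).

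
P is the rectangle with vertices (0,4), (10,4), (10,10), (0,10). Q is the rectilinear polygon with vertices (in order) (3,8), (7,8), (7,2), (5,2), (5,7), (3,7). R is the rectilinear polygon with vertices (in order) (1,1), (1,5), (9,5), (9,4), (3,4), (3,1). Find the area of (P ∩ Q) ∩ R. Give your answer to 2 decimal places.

The region (P ∩ Q) ∩ R is the polygon with vertices (5,5), (7,5), (7,4), (5,4).
By the shoelace formula its area is 2.00.

2.00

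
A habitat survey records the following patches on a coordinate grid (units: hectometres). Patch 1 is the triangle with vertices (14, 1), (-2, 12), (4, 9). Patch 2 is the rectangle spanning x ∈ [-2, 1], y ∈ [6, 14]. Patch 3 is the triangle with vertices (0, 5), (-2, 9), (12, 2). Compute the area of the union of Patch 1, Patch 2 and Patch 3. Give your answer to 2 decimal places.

48.66

By inclusion–exclusion:
Individual areas: |Patch 1| = 9, |Patch 2| = 24, |Patch 3| = 21.
|Patch 1∩Patch 2| = 0.8438.
|Patch 1∩Patch 3| = 0.
|Patch 2∩Patch 3| = 4.5.
|Patch 1∩Patch 2∩Patch 3| = 0.
|Patch 1 ∪ Patch 2 ∪ Patch 3| = 54 − 5.3438 + 0 = 48.66.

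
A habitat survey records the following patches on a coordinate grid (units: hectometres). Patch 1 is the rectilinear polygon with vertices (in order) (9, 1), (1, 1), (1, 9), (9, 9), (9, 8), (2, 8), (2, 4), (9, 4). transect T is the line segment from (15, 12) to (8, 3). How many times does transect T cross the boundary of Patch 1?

1

The segment meets the boundary at (8.778,4).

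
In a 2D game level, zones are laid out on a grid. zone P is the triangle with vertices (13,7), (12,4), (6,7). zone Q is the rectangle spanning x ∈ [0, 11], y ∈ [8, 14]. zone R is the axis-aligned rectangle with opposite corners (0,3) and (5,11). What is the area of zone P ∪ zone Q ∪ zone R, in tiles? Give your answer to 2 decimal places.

101.50

By inclusion–exclusion:
Individual areas: |zone P| = 10.5, |zone Q| = 66, |zone R| = 40.
|zone P∩zone Q| = 0.
|zone P∩zone R| = 0.
|zone Q∩zone R|: x∈[0,5], y∈[8,11] → 5·3 = 15.
|zone P∩zone Q∩zone R| = 0.
|zone P ∪ zone Q ∪ zone R| = 116.5 − 15 + 0 = 101.50.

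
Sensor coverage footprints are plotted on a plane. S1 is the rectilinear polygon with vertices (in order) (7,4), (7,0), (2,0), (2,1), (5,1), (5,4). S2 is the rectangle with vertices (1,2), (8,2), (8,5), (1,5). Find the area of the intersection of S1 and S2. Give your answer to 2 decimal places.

4.00

The intersection is the polygon with vertices (7,2), (5,2), (5,4), (7,4).
By the shoelace formula its area is 4.00.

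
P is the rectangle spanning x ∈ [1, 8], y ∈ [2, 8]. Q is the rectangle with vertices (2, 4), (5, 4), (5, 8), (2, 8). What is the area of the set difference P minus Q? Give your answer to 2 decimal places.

|P∩Q|: x∈[2,5], y∈[4,8] → 3·4 = 12.
|P| = 42.
|P ∖ Q| = |P| − |P∩Q| = 42 − 12 = 30.00.

30.00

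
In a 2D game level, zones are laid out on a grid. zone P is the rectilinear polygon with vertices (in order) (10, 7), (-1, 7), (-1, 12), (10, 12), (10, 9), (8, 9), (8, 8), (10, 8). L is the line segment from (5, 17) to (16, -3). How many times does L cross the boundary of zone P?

The segment meets the boundary at (10,7.909), (9.95,8), (9.4,9), (7.75,12).

4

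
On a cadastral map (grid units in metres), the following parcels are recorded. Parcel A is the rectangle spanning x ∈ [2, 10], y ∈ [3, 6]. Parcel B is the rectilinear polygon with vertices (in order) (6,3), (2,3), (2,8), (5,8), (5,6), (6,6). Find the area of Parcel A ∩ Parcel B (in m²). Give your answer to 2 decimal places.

12.00

The intersection is the polygon with vertices (6,6), (6,3), (2,3), (2,6), (5,6).
By the shoelace formula its area is 12.00.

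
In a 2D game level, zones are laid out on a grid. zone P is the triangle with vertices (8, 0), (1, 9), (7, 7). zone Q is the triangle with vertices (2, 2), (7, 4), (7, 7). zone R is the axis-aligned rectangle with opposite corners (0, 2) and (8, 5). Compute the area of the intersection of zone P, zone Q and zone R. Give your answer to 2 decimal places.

The intersection is the polygon with vertices (5,5), (7,5), (7,4), (5.39,3.356), (4.5,4.5).
By the shoelace formula its area is 2.96.

2.96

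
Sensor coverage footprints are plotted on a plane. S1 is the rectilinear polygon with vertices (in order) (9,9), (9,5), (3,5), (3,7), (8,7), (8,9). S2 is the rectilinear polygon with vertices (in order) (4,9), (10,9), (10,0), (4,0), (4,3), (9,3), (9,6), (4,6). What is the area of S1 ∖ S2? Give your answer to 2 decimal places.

7.00

|S1| = 14, |S1∩S2| = 7.
|S1 ∖ S2| = |S1| − |S1∩S2| = 14 − 7 = 7.00.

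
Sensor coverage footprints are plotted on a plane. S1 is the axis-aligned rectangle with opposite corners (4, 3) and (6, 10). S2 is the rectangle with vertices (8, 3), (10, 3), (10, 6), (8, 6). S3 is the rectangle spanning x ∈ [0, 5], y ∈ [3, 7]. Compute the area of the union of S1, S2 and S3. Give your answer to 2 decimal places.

By inclusion–exclusion:
Individual areas: |S1| = 14, |S2| = 6, |S3| = 20.
|S1∩S2| = 0 (no overlap).
|S1∩S3|: x∈[4,5], y∈[3,7] → 1·4 = 4.
|S2∩S3| = 0 (no overlap).
|S1∩S2∩S3| = 0.
|S1 ∪ S2 ∪ S3| = 40 − 4 + 0 = 36.00.

36.00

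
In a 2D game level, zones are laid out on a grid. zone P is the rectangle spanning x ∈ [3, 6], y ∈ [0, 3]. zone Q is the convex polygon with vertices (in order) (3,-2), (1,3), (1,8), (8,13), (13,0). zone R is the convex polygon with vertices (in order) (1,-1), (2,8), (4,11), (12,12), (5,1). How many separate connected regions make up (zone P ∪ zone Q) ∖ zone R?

(zone P ∪ zone Q) ∖ zone R splits into 3 disjoint pieces (area 4.4862, area 2.3219, area 47.8756).

3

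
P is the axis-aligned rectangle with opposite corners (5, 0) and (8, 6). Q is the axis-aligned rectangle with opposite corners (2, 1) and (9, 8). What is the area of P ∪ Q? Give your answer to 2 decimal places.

By inclusion–exclusion:
Individual areas: |P| = 18, |Q| = 49.
|P∩Q|: x∈[5,8], y∈[1,6] → 3·5 = 15.
|P ∪ Q| = 67 − 15 = 52.00.

52.00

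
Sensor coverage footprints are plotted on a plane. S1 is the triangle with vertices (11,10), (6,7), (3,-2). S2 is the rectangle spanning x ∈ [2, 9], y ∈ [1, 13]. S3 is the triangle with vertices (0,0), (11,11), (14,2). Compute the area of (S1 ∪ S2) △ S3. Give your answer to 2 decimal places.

|S1 ∪ S2| = 87.3.
|(S1 ∪ S2) ∩ S3| = 33.3735.
|(S1 ∪ S2) △ S3| = 87.3 + 66 − 66.747 = 86.55.

86.55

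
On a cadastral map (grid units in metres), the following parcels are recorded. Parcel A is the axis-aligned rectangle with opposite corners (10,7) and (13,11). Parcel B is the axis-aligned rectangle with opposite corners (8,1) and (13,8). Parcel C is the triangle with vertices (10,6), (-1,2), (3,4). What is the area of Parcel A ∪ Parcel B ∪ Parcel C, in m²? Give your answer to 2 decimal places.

46.84

By inclusion–exclusion:
Individual areas: |Parcel A| = 12, |Parcel B| = 35, |Parcel C| = 3.
|Parcel A∩Parcel B|: x∈[10,13], y∈[7,8] → 3·1 = 3.
|Parcel A∩Parcel C| = 0.
|Parcel B∩Parcel C| = 0.1558.
|Parcel A∩Parcel B∩Parcel C| = 0.
|Parcel A ∪ Parcel B ∪ Parcel C| = 50 − 3.1558 + 0 = 46.84.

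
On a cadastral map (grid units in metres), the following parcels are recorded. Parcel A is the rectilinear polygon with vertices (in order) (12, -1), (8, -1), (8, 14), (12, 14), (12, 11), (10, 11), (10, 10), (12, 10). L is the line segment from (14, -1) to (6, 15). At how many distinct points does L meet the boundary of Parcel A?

The segment meets the boundary at (8,11), (12,3).

2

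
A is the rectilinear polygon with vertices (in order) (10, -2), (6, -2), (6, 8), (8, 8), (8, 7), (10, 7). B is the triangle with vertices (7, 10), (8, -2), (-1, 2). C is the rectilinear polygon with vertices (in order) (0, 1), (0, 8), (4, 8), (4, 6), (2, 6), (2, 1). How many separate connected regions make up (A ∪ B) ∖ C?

(A ∪ B) ∖ C splits into 2 disjoint pieces (area 68.1806, area 0.7222).

2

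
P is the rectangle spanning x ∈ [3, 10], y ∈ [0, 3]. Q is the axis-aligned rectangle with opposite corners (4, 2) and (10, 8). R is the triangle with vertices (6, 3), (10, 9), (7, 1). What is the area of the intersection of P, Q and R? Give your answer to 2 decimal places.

The intersection is the polygon with vertices (6.5,2), (6,3), (7.75,3), (7.375,2).
By the shoelace formula its area is 1.31.

1.31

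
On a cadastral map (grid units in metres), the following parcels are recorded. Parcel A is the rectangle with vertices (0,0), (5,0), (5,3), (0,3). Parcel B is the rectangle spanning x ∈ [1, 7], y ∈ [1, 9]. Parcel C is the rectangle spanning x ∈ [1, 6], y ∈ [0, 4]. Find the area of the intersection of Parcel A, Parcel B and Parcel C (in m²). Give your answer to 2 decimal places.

8.00

The intersection is the polygon with vertices (5,1), (1,1), (1,3), (5,3).
By the shoelace formula its area is 8.00.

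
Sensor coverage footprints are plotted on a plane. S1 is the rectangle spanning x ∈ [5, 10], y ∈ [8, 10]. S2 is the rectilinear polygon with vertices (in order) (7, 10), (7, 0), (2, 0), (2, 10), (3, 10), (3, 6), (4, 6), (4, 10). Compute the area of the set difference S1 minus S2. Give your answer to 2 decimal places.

6.00

|S1| = 10, |S1∩S2| = 4.
|S1 ∖ S2| = |S1| − |S1∩S2| = 10 − 4 = 6.00.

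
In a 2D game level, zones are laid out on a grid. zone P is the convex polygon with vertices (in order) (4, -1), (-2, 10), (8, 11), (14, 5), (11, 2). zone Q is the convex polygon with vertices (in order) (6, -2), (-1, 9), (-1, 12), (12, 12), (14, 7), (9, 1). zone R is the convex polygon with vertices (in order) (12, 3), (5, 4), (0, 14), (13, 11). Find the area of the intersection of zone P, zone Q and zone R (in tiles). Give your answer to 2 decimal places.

The intersection is the polygon with vertices (12.444,6.556), (12.235,4.882), (10.809,3.17), (5,4), (1.81,10.381), (8,11).
By the shoelace formula its area is 54.49.

54.49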